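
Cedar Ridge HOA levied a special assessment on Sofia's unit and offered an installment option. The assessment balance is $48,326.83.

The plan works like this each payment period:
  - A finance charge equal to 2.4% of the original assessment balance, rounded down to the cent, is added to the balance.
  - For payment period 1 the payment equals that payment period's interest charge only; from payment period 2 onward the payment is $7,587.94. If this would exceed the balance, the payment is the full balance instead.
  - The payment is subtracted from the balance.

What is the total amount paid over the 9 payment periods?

Payment period 1: $48,326.83 +$1,159.84 interest = $49,486.67; pay $1,159.84 → $48,326.83
Payment period 2: $48,326.83 +$1,159.84 interest = $49,486.67; pay $7,587.94 → $41,898.73
Payment period 3: $41,898.73 +$1,159.84 interest = $43,058.57; pay $7,587.94 → $35,470.63
Payment period 4: $35,470.63 +$1,159.84 interest = $36,630.47; pay $7,587.94 → $29,042.53
Payment period 5: $29,042.53 +$1,159.84 interest = $30,202.37; pay $7,587.94 → $22,614.43
Payment period 6: $22,614.43 +$1,159.84 interest = $23,774.27; pay $7,587.94 → $16,186.33
Payment period 7: $16,186.33 +$1,159.84 interest = $17,346.17; pay $7,587.94 → $9,758.23
Payment period 8: $9,758.23 +$1,159.84 interest = $10,918.07; pay $7,587.94 → $3,330.13
Payment period 9: $3,330.13 +$1,159.84 interest = $4,489.97; pay $4,489.97 → $0.00
Total paid: $58,765.39

$58,765.39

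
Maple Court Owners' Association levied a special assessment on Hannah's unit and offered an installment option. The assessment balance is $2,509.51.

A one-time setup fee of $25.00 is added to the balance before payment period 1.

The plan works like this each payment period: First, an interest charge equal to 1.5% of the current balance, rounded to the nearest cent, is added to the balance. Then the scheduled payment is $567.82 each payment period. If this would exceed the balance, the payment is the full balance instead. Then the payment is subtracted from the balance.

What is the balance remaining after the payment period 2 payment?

Payment period 1: $2,534.51 +$38.02 interest = $2,572.53; pay $567.82 → $2,004.71
Payment period 2: $2,004.71 +$30.07 interest = $2,034.78; pay $567.82 → $1,466.96

$1,466.96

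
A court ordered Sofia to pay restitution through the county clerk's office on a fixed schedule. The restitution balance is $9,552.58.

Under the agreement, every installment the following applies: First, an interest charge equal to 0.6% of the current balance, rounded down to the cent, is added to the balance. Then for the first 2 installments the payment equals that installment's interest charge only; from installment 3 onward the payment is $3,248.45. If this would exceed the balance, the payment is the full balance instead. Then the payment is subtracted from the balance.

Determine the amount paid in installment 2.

Installment 1: opening $9,552.58; interest $57.31 → $9,609.89; payment $57.31; balance $9,552.58
Installment 2: opening $9,552.58; interest $57.31 → $9,609.89; payment $57.31; balance $9,552.58

$57.31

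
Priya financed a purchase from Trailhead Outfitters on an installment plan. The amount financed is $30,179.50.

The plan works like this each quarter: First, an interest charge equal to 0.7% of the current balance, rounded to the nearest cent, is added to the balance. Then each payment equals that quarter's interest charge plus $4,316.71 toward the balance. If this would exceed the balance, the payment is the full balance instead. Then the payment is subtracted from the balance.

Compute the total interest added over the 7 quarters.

$844.24

Quarter 1: $30,179.50 +$211.26 interest = $30,390.76; pay $4,527.97 → $25,862.79
Quarter 2: $25,862.79 +$181.04 interest = $26,043.83; pay $4,497.75 → $21,546.08
Quarter 3: $21,546.08 +$150.82 interest = $21,696.90; pay $4,467.53 → $17,229.37
Quarter 4: $17,229.37 +$120.61 interest = $17,349.98; pay $4,437.32 → $12,912.66
Quarter 5: $12,912.66 +$90.39 interest = $13,003.05; pay $4,407.10 → $8,595.95
Quarter 6: $8,595.95 +$60.17 interest = $8,656.12; pay $4,376.88 → $4,279.24
Quarter 7: $4,279.24 +$29.95 interest = $4,309.19; pay $4,309.19 → $0.00
Total interest: $211.26 + $181.04 + $150.82 + $120.61 + $90.39 + $60.17 + $29.95 = $844.24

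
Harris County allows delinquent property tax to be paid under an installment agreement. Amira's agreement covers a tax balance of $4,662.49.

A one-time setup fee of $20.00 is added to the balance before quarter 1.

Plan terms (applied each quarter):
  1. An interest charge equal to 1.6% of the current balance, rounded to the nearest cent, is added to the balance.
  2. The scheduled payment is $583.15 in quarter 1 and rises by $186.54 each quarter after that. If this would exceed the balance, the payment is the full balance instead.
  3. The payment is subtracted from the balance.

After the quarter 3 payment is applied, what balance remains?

Quarter 1: $4,682.49 +$74.92 interest = $4,757.41; pay $583.15 → $4,174.26
Quarter 2: $4,174.26 +$66.79 interest = $4,241.05; pay $769.69 → $3,471.36
Quarter 3: $3,471.36 +$55.54 interest = $3,526.90; pay $956.23 → $2,570.67

$2,570.67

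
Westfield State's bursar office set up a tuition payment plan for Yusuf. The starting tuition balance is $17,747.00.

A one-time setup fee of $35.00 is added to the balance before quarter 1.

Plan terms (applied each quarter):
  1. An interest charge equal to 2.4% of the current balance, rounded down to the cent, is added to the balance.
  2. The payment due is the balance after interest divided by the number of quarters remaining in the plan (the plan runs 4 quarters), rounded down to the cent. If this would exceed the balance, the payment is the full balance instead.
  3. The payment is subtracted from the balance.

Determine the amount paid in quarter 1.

$4,552.19

Quarter 1: opening $17,782.00; interest $426.76 → $18,208.76; payment $4,552.19; balance $13,656.57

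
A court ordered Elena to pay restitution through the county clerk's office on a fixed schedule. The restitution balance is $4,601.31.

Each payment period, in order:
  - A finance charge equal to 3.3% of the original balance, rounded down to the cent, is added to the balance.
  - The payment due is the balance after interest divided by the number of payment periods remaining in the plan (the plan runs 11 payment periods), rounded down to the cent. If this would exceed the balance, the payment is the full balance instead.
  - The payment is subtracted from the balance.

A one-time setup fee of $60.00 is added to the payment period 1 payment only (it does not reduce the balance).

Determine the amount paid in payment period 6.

# | Opening | Interest | Payment | Fee | End bal
1 | $4,601.31 | $151.84 | $432.10 | $60.00 | $4,321.05
2 | $4,321.05 | $151.84 | $447.28 | — | $4,025.61
3 | $4,025.61 | $151.84 | $464.16 | — | $3,713.29
4 | $3,713.29 | $151.84 | $483.14 | — | $3,381.99
5 | $3,381.99 | $151.84 | $504.83 | — | $3,029.00
6 | $3,029.00 | $151.84 | $530.14 | — | $2,650.70

$530.14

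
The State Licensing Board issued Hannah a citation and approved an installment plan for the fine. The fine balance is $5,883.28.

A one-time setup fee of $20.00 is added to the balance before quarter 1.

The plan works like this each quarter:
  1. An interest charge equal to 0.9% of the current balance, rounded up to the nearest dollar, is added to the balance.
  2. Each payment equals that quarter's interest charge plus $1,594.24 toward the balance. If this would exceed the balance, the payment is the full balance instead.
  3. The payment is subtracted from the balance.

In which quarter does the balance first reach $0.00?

Quarter 1: $5,903.28 +$54.00 interest = $5,957.28; pay $1,648.24 → $4,309.04
Quarter 2: $4,309.04 +$39.00 interest = $4,348.04; pay $1,633.24 → $2,714.80
Quarter 3: $2,714.80 +$25.00 interest = $2,739.80; pay $1,619.24 → $1,120.56
Quarter 4: $1,120.56 +$11.00 interest = $1,131.56; pay $1,131.56 → $0.00
Balance reaches $0.00 in quarter 4.

4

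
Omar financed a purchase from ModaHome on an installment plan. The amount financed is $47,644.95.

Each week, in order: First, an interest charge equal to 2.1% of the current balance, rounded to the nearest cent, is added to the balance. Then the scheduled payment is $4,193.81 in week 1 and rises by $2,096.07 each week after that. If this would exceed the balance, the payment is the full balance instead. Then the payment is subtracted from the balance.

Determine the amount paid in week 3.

$8,385.95

Week 1: $47,644.95 +$1,000.54 interest = $48,645.49; pay $4,193.81 → $44,451.68
Week 2: $44,451.68 +$933.49 interest = $45,385.17; pay $6,289.88 → $39,095.29
Week 3: $39,095.29 +$821.00 interest = $39,916.29; pay $8,385.95 → $31,530.34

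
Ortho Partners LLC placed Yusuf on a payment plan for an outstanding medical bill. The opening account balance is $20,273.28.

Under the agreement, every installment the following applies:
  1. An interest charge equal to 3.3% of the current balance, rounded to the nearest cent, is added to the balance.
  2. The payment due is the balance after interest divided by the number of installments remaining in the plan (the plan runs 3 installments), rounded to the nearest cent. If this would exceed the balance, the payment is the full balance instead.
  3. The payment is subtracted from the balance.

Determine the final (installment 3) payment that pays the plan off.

$7,449.10

# | Opening | Interest | Payment | End bal
1 | $20,273.28 | $669.02 | $6,980.77 | $13,961.53
2 | $13,961.53 | $460.73 | $7,211.13 | $7,211.13
3 | $7,211.13 | $237.97 | $7,449.10 | $0.00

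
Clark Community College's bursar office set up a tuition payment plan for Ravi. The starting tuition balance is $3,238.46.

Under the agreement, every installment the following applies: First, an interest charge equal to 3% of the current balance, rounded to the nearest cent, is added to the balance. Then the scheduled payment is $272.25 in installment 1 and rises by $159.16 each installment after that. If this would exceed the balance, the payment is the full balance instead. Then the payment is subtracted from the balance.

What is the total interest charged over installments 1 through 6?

$403.23

Installment 1: opening $3,238.46; interest $97.15 → $3,335.61; payment $272.25; balance $3,063.36
Installment 2: opening $3,063.36; interest $91.90 → $3,155.26; payment $431.41; balance $2,723.85
Installment 3: opening $2,723.85; interest $81.72 → $2,805.57; payment $590.57; balance $2,215.00
Installment 4: opening $2,215.00; interest $66.45 → $2,281.45; payment $749.73; balance $1,531.72
Installment 5: opening $1,531.72; interest $45.95 → $1,577.67; payment $908.89; balance $668.78
Installment 6: opening $668.78; interest $20.06 → $688.84; payment $688.84; balance $0.00
Total interest: $97.15 + $91.90 + $81.72 + $66.45 + $45.95 + $20.06 = $403.23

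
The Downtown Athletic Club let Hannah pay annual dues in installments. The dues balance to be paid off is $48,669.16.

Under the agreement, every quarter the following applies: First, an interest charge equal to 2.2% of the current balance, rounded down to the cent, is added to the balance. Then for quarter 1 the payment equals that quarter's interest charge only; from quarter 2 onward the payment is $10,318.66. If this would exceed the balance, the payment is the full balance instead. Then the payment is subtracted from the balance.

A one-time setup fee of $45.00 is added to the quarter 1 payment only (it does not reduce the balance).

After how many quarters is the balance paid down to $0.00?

# | Opening | Interest | Payment | Fee | End bal
1 | $48,669.16 | $1,070.72 | $1,070.72 | $45.00 | $48,669.16
2 | $48,669.16 | $1,070.72 | $10,318.66 | — | $39,421.22
3 | $39,421.22 | $867.26 | $10,318.66 | — | $29,969.82
4 | $29,969.82 | $659.33 | $10,318.66 | — | $20,310.49
5 | $20,310.49 | $446.83 | $10,318.66 | — | $10,438.66
6 | $10,438.66 | $229.65 | $10,318.66 | — | $349.65
7 | $349.65 | $7.69 | $357.34 | — | $0.00
Balance reaches $0.00 in quarter 7.

7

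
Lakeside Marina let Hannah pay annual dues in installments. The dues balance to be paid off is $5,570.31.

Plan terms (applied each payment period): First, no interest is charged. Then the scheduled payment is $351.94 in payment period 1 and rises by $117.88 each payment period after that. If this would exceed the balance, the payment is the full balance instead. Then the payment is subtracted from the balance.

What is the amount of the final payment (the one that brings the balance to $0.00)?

$631.25

Payment period 1: opening $5,570.31; payment $351.94; balance $5,218.37
Payment period 2: opening $5,218.37; payment $469.82; balance $4,748.55
Payment period 3: opening $4,748.55; payment $587.70; balance $4,160.85
Payment period 4: opening $4,160.85; payment $705.58; balance $3,455.27
Payment period 5: opening $3,455.27; payment $823.46; balance $2,631.81
Payment period 6: opening $2,631.81; payment $941.34; balance $1,690.47
Payment period 7: opening $1,690.47; payment $1,059.22; balance $631.25
Payment period 8: opening $631.25; payment $631.25; balance $0.00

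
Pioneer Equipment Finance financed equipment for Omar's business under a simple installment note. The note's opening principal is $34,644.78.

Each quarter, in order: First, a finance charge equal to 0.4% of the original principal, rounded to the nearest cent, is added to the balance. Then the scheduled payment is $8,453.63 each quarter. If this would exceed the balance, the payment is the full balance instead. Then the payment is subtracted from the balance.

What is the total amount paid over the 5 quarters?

$35,337.68

Quarter 1: opening $34,644.78; interest $138.58 → $34,783.36; payment $8,453.63; balance $26,329.73
Quarter 2: opening $26,329.73; interest $138.58 → $26,468.31; payment $8,453.63; balance $18,014.68
Quarter 3: opening $18,014.68; interest $138.58 → $18,153.26; payment $8,453.63; balance $9,699.63
Quarter 4: opening $9,699.63; interest $138.58 → $9,838.21; payment $8,453.63; balance $1,384.58
Quarter 5: opening $1,384.58; interest $138.58 → $1,523.16; payment $1,523.16; balance $0.00
Total paid: $35,337.68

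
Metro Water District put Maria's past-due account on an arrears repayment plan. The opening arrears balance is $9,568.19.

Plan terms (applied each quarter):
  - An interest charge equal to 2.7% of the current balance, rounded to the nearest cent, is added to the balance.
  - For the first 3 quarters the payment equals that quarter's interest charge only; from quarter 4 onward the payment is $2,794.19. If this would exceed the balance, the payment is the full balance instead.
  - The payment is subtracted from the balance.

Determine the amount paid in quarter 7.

$1,800.73

Quarter 1: $9,568.19 +$258.34 interest = $9,826.53; pay $258.34 → $9,568.19
Quarter 2: $9,568.19 +$258.34 interest = $9,826.53; pay $258.34 → $9,568.19
Quarter 3: $9,568.19 +$258.34 interest = $9,826.53; pay $258.34 → $9,568.19
Quarter 4: $9,568.19 +$258.34 interest = $9,826.53; pay $2,794.19 → $7,032.34
Quarter 5: $7,032.34 +$189.87 interest = $7,222.21; pay $2,794.19 → $4,428.02
Quarter 6: $4,428.02 +$119.56 interest = $4,547.58; pay $2,794.19 → $1,753.39
Quarter 7: $1,753.39 +$47.34 interest = $1,800.73; pay $1,800.73 → $0.00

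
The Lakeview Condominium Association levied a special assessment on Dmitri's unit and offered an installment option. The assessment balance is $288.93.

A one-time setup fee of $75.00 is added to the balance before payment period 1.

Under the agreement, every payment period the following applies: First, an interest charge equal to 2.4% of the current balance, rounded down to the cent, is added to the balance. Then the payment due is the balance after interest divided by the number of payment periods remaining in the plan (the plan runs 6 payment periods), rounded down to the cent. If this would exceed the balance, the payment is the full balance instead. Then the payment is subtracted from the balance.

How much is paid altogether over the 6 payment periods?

$395.72

Payment period 1: opening $363.93; interest $8.73 → $372.66; payment $62.11; balance $310.55
Payment period 2: opening $310.55; interest $7.45 → $318.00; payment $63.60; balance $254.40
Payment period 3: opening $254.40; interest $6.10 → $260.50; payment $65.12; balance $195.38
Payment period 4: opening $195.38; interest $4.68 → $200.06; payment $66.68; balance $133.38
Payment period 5: opening $133.38; interest $3.20 → $136.58; payment $68.29; balance $68.29
Payment period 6: opening $68.29; interest $1.63 → $69.92; payment $69.92; balance $0.00
Total paid: $395.72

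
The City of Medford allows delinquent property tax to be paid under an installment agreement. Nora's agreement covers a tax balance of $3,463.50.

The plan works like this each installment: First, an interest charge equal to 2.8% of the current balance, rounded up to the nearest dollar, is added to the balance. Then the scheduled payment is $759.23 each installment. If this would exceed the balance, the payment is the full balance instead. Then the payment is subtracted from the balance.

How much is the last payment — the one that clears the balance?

$722.58

Installment 1: opening $3,463.50; interest $97.00 → $3,560.50; payment $759.23; balance $2,801.27
Installment 2: opening $2,801.27; interest $79.00 → $2,880.27; payment $759.23; balance $2,121.04
Installment 3: opening $2,121.04; interest $60.00 → $2,181.04; payment $759.23; balance $1,421.81
Installment 4: opening $1,421.81; interest $40.00 → $1,461.81; payment $759.23; balance $702.58
Installment 5: opening $702.58; interest $20.00 → $722.58; payment $722.58; balance $0.00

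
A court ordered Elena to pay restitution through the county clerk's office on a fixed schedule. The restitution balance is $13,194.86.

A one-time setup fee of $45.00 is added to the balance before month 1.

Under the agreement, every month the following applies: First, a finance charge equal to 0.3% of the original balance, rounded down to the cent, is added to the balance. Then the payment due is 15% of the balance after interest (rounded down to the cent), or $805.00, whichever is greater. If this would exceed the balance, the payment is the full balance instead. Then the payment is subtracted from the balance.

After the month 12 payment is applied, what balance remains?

Month 1: $13,239.86 +$39.58 interest = $13,279.44; pay $1,991.91 → $11,287.53
Month 2: $11,287.53 +$39.58 interest = $11,327.11; pay $1,699.06 → $9,628.05
Month 3: $9,628.05 +$39.58 interest = $9,667.63; pay $1,450.14 → $8,217.49
Month 4: $8,217.49 +$39.58 interest = $8,257.07; pay $1,238.56 → $7,018.51
Month 5: $7,018.51 +$39.58 interest = $7,058.09; pay $1,058.71 → $5,999.38
Month 6: $5,999.38 +$39.58 interest = $6,038.96; pay $905.84 → $5,133.12
Month 7: $5,133.12 +$39.58 interest = $5,172.70; pay $805.00 → $4,367.70
Month 8: $4,367.70 +$39.58 interest = $4,407.28; pay $805.00 → $3,602.28
Month 9: $3,602.28 +$39.58 interest = $3,641.86; pay $805.00 → $2,836.86
Month 10: $2,836.86 +$39.58 interest = $2,876.44; pay $805.00 → $2,071.44
Month 11: $2,071.44 +$39.58 interest = $2,111.02; pay $805.00 → $1,306.02
Month 12: $1,306.02 +$39.58 interest = $1,345.60; pay $805.00 → $540.60

$540.60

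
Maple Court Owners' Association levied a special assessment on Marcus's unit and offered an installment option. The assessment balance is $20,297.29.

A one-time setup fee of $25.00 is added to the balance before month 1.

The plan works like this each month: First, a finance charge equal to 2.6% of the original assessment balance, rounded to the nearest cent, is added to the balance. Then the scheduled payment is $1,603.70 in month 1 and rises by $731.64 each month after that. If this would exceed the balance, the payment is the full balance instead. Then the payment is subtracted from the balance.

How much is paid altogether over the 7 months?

Month 1: opening $20,322.29; interest $527.73 → $20,850.02; payment $1,603.70; balance $19,246.32
Month 2: opening $19,246.32; interest $527.73 → $19,774.05; payment $2,335.34; balance $17,438.71
Month 3: opening $17,438.71; interest $527.73 → $17,966.44; payment $3,066.98; balance $14,899.46
Month 4: opening $14,899.46; interest $527.73 → $15,427.19; payment $3,798.62; balance $11,628.57
Month 5: opening $11,628.57; interest $527.73 → $12,156.30; payment $4,530.26; balance $7,626.04
Month 6: opening $7,626.04; interest $527.73 → $8,153.77; payment $5,261.90; balance $2,891.87
Month 7: opening $2,891.87; interest $527.73 → $3,419.60; payment $3,419.60; balance $0.00
Total paid: $24,016.40

$24,016.40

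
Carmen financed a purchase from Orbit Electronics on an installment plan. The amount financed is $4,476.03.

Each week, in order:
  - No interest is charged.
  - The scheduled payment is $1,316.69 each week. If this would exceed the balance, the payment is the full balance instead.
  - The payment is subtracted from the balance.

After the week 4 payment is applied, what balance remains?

$0.00

Week 1: $4,476.03 − $1,316.69 → $3,159.34
Week 2: $3,159.34 − $1,316.69 → $1,842.65
Week 3: $1,842.65 − $1,316.69 → $525.96
Week 4: $525.96 − $525.96 → $0.00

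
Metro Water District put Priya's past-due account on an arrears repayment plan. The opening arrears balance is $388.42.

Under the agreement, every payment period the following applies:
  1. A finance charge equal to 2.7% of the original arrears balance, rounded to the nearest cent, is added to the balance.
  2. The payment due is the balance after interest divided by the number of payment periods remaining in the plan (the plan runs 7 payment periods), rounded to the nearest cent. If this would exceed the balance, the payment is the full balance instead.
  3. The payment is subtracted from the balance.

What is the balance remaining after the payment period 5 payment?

Payment period 1: opening $388.42; interest $10.49 → $398.91; payment $56.99; balance $341.92
Payment period 2: opening $341.92; interest $10.49 → $352.41; payment $58.74; balance $293.67
Payment period 3: opening $293.67; interest $10.49 → $304.16; payment $60.83; balance $243.33
Payment period 4: opening $243.33; interest $10.49 → $253.82; payment $63.46; balance $190.36
Payment period 5: opening $190.36; interest $10.49 → $200.85; payment $66.95; balance $133.90

$133.90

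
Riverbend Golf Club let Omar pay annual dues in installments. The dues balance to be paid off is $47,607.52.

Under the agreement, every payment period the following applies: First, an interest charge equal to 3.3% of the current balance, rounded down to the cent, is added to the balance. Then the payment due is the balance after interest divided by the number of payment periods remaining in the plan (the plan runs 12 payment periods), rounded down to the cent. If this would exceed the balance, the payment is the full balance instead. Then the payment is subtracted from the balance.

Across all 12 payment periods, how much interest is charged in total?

Payment period 1: opening $47,607.52; interest $1,571.04 → $49,178.56; payment $4,098.21; balance $45,080.35
Payment period 2: opening $45,080.35; interest $1,487.65 → $46,568.00; payment $4,233.45; balance $42,334.55
Payment period 3: opening $42,334.55; interest $1,397.04 → $43,731.59; payment $4,373.15; balance $39,358.44
Payment period 4: opening $39,358.44; interest $1,298.82 → $40,657.26; payment $4,517.47; balance $36,139.79
Payment period 5: opening $36,139.79; interest $1,192.61 → $37,332.40; payment $4,666.55; balance $32,665.85
Payment period 6: opening $32,665.85; interest $1,077.97 → $33,743.82; payment $4,820.54; balance $28,923.28
Payment period 7: opening $28,923.28; interest $954.46 → $29,877.74; payment $4,979.62; balance $24,898.12
Payment period 8: opening $24,898.12; interest $821.63 → $25,719.75; payment $5,143.95; balance $20,575.80
Payment period 9: opening $20,575.80; interest $679.00 → $21,254.80; payment $5,313.70; balance $15,941.10
Payment period 10: opening $15,941.10; interest $526.05 → $16,467.15; payment $5,489.05; balance $10,978.10
Payment period 11: opening $10,978.10; interest $362.27 → $11,340.37; payment $5,670.18; balance $5,670.19
Payment period 12: opening $5,670.19; interest $187.11 → $5,857.30; payment $5,857.30; balance $0.00
Total interest: $1,571.04 + $1,487.65 + $1,397.04 + $1,298.82 + $1,192.61 + $1,077.97 + $954.46 + $821.63 + $679.00 + $526.05 + $362.27 + $187.11 = $11,555.65

$11,555.65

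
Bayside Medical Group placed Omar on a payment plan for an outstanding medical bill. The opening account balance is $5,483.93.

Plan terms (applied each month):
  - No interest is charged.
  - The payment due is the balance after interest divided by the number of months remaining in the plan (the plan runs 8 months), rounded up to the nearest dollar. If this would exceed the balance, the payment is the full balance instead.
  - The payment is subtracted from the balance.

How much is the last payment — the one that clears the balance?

$684.93

Month 1: opening $5,483.93; payment $686.00; balance $4,797.93
Month 2: opening $4,797.93; payment $686.00; balance $4,111.93
Month 3: opening $4,111.93; payment $686.00; balance $3,425.93
Month 4: opening $3,425.93; payment $686.00; balance $2,739.93
Month 5: opening $2,739.93; payment $685.00; balance $2,054.93
Month 6: opening $2,054.93; payment $685.00; balance $1,369.93
Month 7: opening $1,369.93; payment $685.00; balance $684.93
Month 8: opening $684.93; payment $684.93; balance $0.00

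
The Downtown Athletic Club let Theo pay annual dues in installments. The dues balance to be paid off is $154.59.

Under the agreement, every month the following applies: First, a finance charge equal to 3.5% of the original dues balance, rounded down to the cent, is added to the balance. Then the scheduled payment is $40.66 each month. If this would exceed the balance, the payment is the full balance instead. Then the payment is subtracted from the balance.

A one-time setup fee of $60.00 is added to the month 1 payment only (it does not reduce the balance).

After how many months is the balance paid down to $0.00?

Month 1: opening $154.59; interest $5.41 → $160.00; payment $40.66 (+ $60.00 fee); balance $119.34
Month 2: opening $119.34; interest $5.41 → $124.75; payment $40.66; balance $84.09
Month 3: opening $84.09; interest $5.41 → $89.50; payment $40.66; balance $48.84
Month 4: opening $48.84; interest $5.41 → $54.25; payment $40.66; balance $13.59
Month 5: opening $13.59; interest $5.41 → $19.00; payment $19.00; balance $0.00
Balance reaches $0.00 in month 5.

5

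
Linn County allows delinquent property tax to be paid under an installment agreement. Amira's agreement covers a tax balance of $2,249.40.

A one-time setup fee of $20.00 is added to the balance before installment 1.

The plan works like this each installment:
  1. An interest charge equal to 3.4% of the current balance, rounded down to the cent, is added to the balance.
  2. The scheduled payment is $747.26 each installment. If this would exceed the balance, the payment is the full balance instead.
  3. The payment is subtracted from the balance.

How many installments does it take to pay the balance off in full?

Installment 1: $2,269.40 +$77.15 interest = $2,346.55; pay $747.26 → $1,599.29
Installment 2: $1,599.29 +$54.37 interest = $1,653.66; pay $747.26 → $906.40
Installment 3: $906.40 +$30.81 interest = $937.21; pay $747.26 → $189.95
Installment 4: $189.95 +$6.45 interest = $196.40; pay $196.40 → $0.00
Balance reaches $0.00 in installment 4.

4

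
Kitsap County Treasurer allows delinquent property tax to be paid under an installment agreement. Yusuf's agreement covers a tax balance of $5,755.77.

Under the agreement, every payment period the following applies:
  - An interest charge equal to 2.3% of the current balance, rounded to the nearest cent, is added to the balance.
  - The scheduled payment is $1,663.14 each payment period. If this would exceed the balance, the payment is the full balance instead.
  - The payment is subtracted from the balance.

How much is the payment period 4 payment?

$1,081.38

Payment period 1: opening $5,755.77; interest $132.38 → $5,888.15; payment $1,663.14; balance $4,225.01
Payment period 2: opening $4,225.01; interest $97.18 → $4,322.19; payment $1,663.14; balance $2,659.05
Payment period 3: opening $2,659.05; interest $61.16 → $2,720.21; payment $1,663.14; balance $1,057.07
Payment period 4: opening $1,057.07; interest $24.31 → $1,081.38; payment $1,081.38; balance $0.00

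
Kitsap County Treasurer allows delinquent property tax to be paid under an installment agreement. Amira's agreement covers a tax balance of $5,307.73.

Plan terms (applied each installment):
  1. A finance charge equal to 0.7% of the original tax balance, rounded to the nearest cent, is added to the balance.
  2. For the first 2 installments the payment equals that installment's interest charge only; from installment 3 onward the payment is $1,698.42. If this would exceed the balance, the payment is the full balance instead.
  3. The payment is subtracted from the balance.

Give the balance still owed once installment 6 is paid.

$0.00

Installment 1: opening $5,307.73; interest $37.15 → $5,344.88; payment $37.15; balance $5,307.73
Installment 2: opening $5,307.73; interest $37.15 → $5,344.88; payment $37.15; balance $5,307.73
Installment 3: opening $5,307.73; interest $37.15 → $5,344.88; payment $1,698.42; balance $3,646.46
Installment 4: opening $3,646.46; interest $37.15 → $3,683.61; payment $1,698.42; balance $1,985.19
Installment 5: opening $1,985.19; interest $37.15 → $2,022.34; payment $1,698.42; balance $323.92
Installment 6: opening $323.92; interest $37.15 → $361.07; payment $361.07; balance $0.00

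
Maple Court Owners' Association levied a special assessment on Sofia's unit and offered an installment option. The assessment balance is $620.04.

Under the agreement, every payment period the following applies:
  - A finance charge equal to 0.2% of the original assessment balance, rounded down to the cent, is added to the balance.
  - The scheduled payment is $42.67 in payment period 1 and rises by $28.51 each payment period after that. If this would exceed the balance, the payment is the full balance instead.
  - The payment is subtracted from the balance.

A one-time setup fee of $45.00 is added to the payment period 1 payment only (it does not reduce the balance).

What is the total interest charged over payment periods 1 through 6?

Payment period 1: $620.04 +$1.24 interest = $621.28; pay $42.67 (+ $45.00 fee) → $578.61
Payment period 2: $578.61 +$1.24 interest = $579.85; pay $71.18 → $508.67
Payment period 3: $508.67 +$1.24 interest = $509.91; pay $99.69 → $410.22
Payment period 4: $410.22 +$1.24 interest = $411.46; pay $128.20 → $283.26
Payment period 5: $283.26 +$1.24 interest = $284.50; pay $156.71 → $127.79
Payment period 6: $127.79 +$1.24 interest = $129.03; pay $129.03 → $0.00
Total interest: $1.24 + $1.24 + $1.24 + $1.24 + $1.24 + $1.24 = $7.44

$7.44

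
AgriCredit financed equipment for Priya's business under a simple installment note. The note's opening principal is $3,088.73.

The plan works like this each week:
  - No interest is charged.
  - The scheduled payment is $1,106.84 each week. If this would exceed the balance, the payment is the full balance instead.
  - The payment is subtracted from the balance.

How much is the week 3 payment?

Week 1: opening $3,088.73; payment $1,106.84; balance $1,981.89
Week 2: opening $1,981.89; payment $1,106.84; balance $875.05
Week 3: opening $875.05; payment $875.05; balance $0.00

$875.05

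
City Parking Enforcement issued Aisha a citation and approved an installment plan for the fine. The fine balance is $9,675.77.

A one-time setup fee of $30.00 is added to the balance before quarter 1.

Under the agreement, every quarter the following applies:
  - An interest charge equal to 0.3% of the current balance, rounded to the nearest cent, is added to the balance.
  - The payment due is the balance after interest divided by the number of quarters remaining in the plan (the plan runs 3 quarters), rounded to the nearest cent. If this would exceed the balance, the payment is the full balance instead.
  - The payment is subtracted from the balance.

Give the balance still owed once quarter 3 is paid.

$0.00

Quarter 1: opening $9,705.77; interest $29.12 → $9,734.89; payment $3,244.96; balance $6,489.93
Quarter 2: opening $6,489.93; interest $19.47 → $6,509.40; payment $3,254.70; balance $3,254.70
Quarter 3: opening $3,254.70; interest $9.76 → $3,264.46; payment $3,264.46; balance $0.00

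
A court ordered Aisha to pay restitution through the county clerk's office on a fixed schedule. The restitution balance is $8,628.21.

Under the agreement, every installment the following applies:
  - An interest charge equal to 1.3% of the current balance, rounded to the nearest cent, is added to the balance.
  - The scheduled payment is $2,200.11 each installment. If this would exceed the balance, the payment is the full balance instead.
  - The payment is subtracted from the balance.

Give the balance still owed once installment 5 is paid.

Installment 1: opening $8,628.21; interest $112.17 → $8,740.38; payment $2,200.11; balance $6,540.27
Installment 2: opening $6,540.27; interest $85.02 → $6,625.29; payment $2,200.11; balance $4,425.18
Installment 3: opening $4,425.18; interest $57.53 → $4,482.71; payment $2,200.11; balance $2,282.60
Installment 4: opening $2,282.60; interest $29.67 → $2,312.27; payment $2,200.11; balance $112.16
Installment 5: opening $112.16; interest $1.46 → $113.62; payment $113.62; balance $0.00

$0.00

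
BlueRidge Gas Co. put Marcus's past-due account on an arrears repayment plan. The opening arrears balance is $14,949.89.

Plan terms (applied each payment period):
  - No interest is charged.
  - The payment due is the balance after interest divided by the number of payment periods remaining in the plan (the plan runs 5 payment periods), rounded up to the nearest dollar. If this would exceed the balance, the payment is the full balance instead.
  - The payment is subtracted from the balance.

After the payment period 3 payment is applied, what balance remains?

$5,979.89

Payment period 1: opening $14,949.89; payment $2,990.00; balance $11,959.89
Payment period 2: opening $11,959.89; payment $2,990.00; balance $8,969.89
Payment period 3: opening $8,969.89; payment $2,990.00; balance $5,979.89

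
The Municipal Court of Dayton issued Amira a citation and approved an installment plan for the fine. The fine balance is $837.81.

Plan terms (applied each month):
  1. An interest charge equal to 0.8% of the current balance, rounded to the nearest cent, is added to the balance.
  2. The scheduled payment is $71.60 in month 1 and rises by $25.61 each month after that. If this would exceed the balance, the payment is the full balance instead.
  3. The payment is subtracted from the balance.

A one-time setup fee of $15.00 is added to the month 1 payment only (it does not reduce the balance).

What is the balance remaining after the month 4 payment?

Month 1: opening $837.81; interest $6.70 → $844.51; payment $71.60 (+ $15.00 fee); balance $772.91
Month 2: opening $772.91; interest $6.18 → $779.09; payment $97.21; balance $681.88
Month 3: opening $681.88; interest $5.46 → $687.34; payment $122.82; balance $564.52
Month 4: opening $564.52; interest $4.52 → $569.04; payment $148.43; balance $420.61

$420.61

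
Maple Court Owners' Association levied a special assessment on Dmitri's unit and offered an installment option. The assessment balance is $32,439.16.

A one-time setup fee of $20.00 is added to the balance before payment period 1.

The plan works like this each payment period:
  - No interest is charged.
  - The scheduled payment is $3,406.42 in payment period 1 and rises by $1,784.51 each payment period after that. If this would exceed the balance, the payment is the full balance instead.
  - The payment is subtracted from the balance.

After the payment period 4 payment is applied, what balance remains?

$8,126.42

Payment period 1: $32,459.16 − $3,406.42 → $29,052.74
Payment period 2: $29,052.74 − $5,190.93 → $23,861.81
Payment period 3: $23,861.81 − $6,975.44 → $16,886.37
Payment period 4: $16,886.37 − $8,759.95 → $8,126.42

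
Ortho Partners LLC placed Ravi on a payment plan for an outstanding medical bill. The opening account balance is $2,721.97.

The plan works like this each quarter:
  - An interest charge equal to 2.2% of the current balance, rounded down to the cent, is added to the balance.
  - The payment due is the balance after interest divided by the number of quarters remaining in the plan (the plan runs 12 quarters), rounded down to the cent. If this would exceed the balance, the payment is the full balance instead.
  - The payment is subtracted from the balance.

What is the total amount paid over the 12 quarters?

Quarter 1: opening $2,721.97; interest $59.88 → $2,781.85; payment $231.82; balance $2,550.03
Quarter 2: opening $2,550.03; interest $56.10 → $2,606.13; payment $236.92; balance $2,369.21
Quarter 3: opening $2,369.21; interest $52.12 → $2,421.33; payment $242.13; balance $2,179.20
Quarter 4: opening $2,179.20; interest $47.94 → $2,227.14; payment $247.46; balance $1,979.68
Quarter 5: opening $1,979.68; interest $43.55 → $2,023.23; payment $252.90; balance $1,770.33
Quarter 6: opening $1,770.33; interest $38.94 → $1,809.27; payment $258.46; balance $1,550.81
Quarter 7: opening $1,550.81; interest $34.11 → $1,584.92; payment $264.15; balance $1,320.77
Quarter 8: opening $1,320.77; interest $29.05 → $1,349.82; payment $269.96; balance $1,079.86
Quarter 9: opening $1,079.86; interest $23.75 → $1,103.61; payment $275.90; balance $827.71
Quarter 10: opening $827.71; interest $18.20 → $845.91; payment $281.97; balance $563.94
Quarter 11: opening $563.94; interest $12.40 → $576.34; payment $288.17; balance $288.17
Quarter 12: opening $288.17; interest $6.33 → $294.50; payment $294.50; balance $0.00
Total paid: $3,144.34

$3,144.34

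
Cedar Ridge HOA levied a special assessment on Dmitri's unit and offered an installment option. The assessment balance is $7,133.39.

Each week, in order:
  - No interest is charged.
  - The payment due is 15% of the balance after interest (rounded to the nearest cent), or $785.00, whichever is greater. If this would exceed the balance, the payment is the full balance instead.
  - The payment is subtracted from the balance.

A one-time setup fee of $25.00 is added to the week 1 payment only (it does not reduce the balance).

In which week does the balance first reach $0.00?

# | Opening | Payment | Fee | End bal
1 | $7,133.39 | $1,070.01 | $25.00 | $6,063.38
2 | $6,063.38 | $909.51 | — | $5,153.87
3 | $5,153.87 | $785.00 | — | $4,368.87
4 | $4,368.87 | $785.00 | — | $3,583.87
5 | $3,583.87 | $785.00 | — | $2,798.87
6 | $2,798.87 | $785.00 | — | $2,013.87
7 | $2,013.87 | $785.00 | — | $1,228.87
8 | $1,228.87 | $785.00 | — | $443.87
9 | $443.87 | $443.87 | — | $0.00
Balance reaches $0.00 in week 9.

9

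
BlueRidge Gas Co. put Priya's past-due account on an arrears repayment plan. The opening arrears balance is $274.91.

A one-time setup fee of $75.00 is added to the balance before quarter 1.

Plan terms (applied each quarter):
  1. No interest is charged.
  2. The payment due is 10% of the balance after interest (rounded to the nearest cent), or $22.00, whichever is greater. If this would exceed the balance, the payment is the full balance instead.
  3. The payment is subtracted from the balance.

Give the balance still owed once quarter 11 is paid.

$74.62

Quarter 1: $349.91 − $34.99 → $314.92
Quarter 2: $314.92 − $31.49 → $283.43
Quarter 3: $283.43 − $28.34 → $255.09
Quarter 4: $255.09 − $25.51 → $229.58
Quarter 5: $229.58 − $22.96 → $206.62
Quarter 6: $206.62 − $22.00 → $184.62
Quarter 7: $184.62 − $22.00 → $162.62
Quarter 8: $162.62 − $22.00 → $140.62
Quarter 9: $140.62 − $22.00 → $118.62
Quarter 10: $118.62 − $22.00 → $96.62
Quarter 11: $96.62 − $22.00 → $74.62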